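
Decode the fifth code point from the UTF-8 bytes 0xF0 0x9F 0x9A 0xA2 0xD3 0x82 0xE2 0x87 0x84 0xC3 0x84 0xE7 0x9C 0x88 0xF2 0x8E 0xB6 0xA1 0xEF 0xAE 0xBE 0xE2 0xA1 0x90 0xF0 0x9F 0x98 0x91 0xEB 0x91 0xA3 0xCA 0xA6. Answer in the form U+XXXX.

Offset 0: leading byte 0xF0 = 11110000 → 4-byte char #1 = F0 9F 9A A2.
Offset 4: leading byte 0xD3 = 11010011 → 2-byte char #2 = D3 82.
Offset 6: leading byte 0xE2 = 11100010 → 3-byte char #3 = E2 87 84.
Offset 9: leading byte 0xC3 = 11000011 → 2-byte char #4 = C3 84.
Offset 11: leading byte 0xE7 = 11100111 → 3-byte char #5 = E7 9C 88.
Leading byte 0xE7 = 11100111 matches 1110xxxx → 3-byte sequence.
Byte 1: 0xE7 = 11100111, payload 0111 (4 bits).
Byte 2: 0x9C = 10011100 (10xxxxxx ✓), payload 011100.
Byte 3: 0x88 = 10001000 (10xxxxxx ✓), payload 001000.
Concatenate: 0111011100001000 = 0x7708 (16 bits → U+7708).

U+7708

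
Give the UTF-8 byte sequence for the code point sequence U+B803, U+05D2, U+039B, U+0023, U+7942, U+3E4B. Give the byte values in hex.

EB A0 83 D7 92 CE 9B 23 E7 A5 82 E3 B9 8B

U+B803: 3-byte form → EB A0 83.
U+05D2: 2-byte form → D7 92.
U+039B: 2-byte form → CE 9B.
U+0023: 1-byte form → 23.
U+7942: 3-byte form → E7 A5 82.
U+3E4B: 3-byte form → E3 B9 8B.
Concatenated (14 bytes): EB A0 83 D7 92 CE 9B 23 E7 A5 82 E3 B9 8B.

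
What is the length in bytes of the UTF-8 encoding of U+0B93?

3

U+0B93 = 0xB93. UTF-8 uses 1 byte below 0x80, 2 below 0x800, 3 below 0x10000, 4 up to 0x10FFFF. 0xB93 is in U+0800–U+FFFF → 3 bytes.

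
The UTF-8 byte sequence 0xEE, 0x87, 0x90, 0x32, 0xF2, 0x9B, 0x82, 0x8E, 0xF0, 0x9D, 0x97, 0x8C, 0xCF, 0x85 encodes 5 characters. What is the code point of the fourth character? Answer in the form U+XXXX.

U+1D5CC

Offset 0: leading byte 0xEE = 11101110 → 3-byte char #1 = EE 87 90.
Offset 3: leading byte 0x32 = 00110010 → 1-byte char #2 = 32.
Offset 4: leading byte 0xF2 = 11110010 → 4-byte char #3 = F2 9B 82 8E.
Offset 8: leading byte 0xF0 = 11110000 → 4-byte char #4 = F0 9D 97 8C.
Leading byte 0xF0 = 11110000 matches 11110xxx → 4-byte sequence.
Byte 1: 0xF0 = 11110000, payload 000 (3 bits).
Byte 2: 0x9D = 10011101 (10xxxxxx ✓), payload 011101.
Byte 3: 0x97 = 10010111 (10xxxxxx ✓), payload 010111.
Byte 4: 0x8C = 10001100 (10xxxxxx ✓), payload 001100.
Concatenate: 000011101010111001100 = 0x1D5CC (21 bits → U+1D5CC).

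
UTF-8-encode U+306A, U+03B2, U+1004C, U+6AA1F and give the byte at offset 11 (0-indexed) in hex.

0xA8

U+306A → 3-byte form E3 81 AA at offsets 0–2.
U+03B2 → 2-byte form CE B2 at offsets 3–4.
U+1004C → 4-byte form F0 90 81 8C at offsets 5–8.
U+6AA1F → 4-byte form F1 AA A8 9F at offsets 9–12.
Offset 11 falls in char 4's range; it's byte 3 of F1 AA A8 9F = 0xA8.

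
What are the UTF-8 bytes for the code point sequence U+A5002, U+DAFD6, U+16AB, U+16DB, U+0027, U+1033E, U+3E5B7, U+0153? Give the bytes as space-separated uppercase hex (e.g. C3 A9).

U+A5002: 4-byte form → F2 A5 80 82.
U+DAFD6: 4-byte form → F3 9A BF 96.
U+16AB: 3-byte form → E1 9A AB.
U+16DB: 3-byte form → E1 9B 9B.
U+0027: 1-byte form → 27.
U+1033E: 4-byte form → F0 90 8C BE.
U+3E5B7: 4-byte form → F0 BE 96 B7.
U+0153: 2-byte form → C5 93.
Concatenated (25 bytes): F2 A5 80 82 F3 9A BF 96 E1 9A AB E1 9B 9B 27 F0 90 8C BE F0 BE 96 B7 C5 93.

F2 A5 80 82 F3 9A BF 96 E1 9A AB E1 9B 9B 27 F0 90 8C BE F0 BE 96 B7 C5 93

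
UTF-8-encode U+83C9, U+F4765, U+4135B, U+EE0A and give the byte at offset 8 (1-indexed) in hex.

1-indexed offset 8 is 0-indexed offset 7.
U+83C9 → 3-byte form E8 8F 89 at offsets 0–2.
U+F4765 → 4-byte form F3 B4 9D A5 at offsets 3–6.
U+4135B → 4-byte form F1 81 8D 9B at offsets 7–10.
Offset 7 falls in char 3's range; it's byte 1 of F1 81 8D 9B = 0xF1.

0xF1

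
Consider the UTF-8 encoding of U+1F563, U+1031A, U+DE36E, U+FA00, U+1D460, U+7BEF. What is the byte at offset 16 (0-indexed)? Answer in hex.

0x9D

U+1F563 → 4-byte form F0 9F 95 A3 at offsets 0–3.
U+1031A → 4-byte form F0 90 8C 9A at offsets 4–7.
U+DE36E → 4-byte form F3 9E 8D AE at offsets 8–11.
U+FA00 → 3-byte form EF A8 80 at offsets 12–14.
U+1D460 → 4-byte form F0 9D 91 A0 at offsets 15–18.
Offset 16 falls in char 5's range; it's byte 2 of F0 9D 91 A0 = 0x9D.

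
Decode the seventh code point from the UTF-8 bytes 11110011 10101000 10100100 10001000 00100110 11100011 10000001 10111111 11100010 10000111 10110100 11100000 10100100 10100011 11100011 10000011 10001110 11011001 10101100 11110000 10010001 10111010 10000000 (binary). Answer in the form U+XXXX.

Offset 0: leading byte 0xF3 = 11110011 → 4-byte char #1 = F3 A8 A4 88.
Offset 4: leading byte 0x26 = 00100110 → 1-byte char #2 = 26.
Offset 5: leading byte 0xE3 = 11100011 → 3-byte char #3 = E3 81 BF.
Offset 8: leading byte 0xE2 = 11100010 → 3-byte char #4 = E2 87 B4.
Offset 11: leading byte 0xE0 = 11100000 → 3-byte char #5 = E0 A4 A3.
Offset 14: leading byte 0xE3 = 11100011 → 3-byte char #6 = E3 83 8E.
Offset 17: leading byte 0xD9 = 11011001 → 2-byte char #7 = D9 AC.
Leading byte 0xD9 = 11011001 matches 110xxxxx → 2-byte sequence.
Byte 1: 0xD9 = 11011001, payload 11001 (5 bits).
Byte 2: 0xAC = 10101100 (10xxxxxx ✓), payload 101100.
Concatenate: 11001101100 = 0x66C (11 bits → U+066C).

U+066C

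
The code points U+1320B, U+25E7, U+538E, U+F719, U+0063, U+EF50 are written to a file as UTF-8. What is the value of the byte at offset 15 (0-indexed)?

0xBD

U+1320B → 4-byte form F0 93 88 8B at offsets 0–3.
U+25E7 → 3-byte form E2 97 A7 at offsets 4–6.
U+538E → 3-byte form E5 8E 8E at offsets 7–9.
U+F719 → 3-byte form EF 9C 99 at offsets 10–12.
U+0063 → 1-byte form 63 at offsets 13–13.
U+EF50 → 3-byte form EE BD 90 at offsets 14–16.
Offset 15 falls in char 6's range; it's byte 2 of EE BD 90 = 0xBD.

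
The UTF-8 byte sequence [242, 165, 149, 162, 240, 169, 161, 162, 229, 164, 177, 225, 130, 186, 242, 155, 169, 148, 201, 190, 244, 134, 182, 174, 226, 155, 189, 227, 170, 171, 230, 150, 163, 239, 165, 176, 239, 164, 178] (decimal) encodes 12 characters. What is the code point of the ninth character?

U+3AAB

Offset 0: leading byte 0xF2 = 11110010 → 4-byte char #1 = F2 A5 95 A2.
Offset 4: leading byte 0xF0 = 11110000 → 4-byte char #2 = F0 A9 A1 A2.
Offset 8: leading byte 0xE5 = 11100101 → 3-byte char #3 = E5 A4 B1.
Offset 11: leading byte 0xE1 = 11100001 → 3-byte char #4 = E1 82 BA.
Offset 14: leading byte 0xF2 = 11110010 → 4-byte char #5 = F2 9B A9 94.
Offset 18: leading byte 0xC9 = 11001001 → 2-byte char #6 = C9 BE.
Offset 20: leading byte 0xF4 = 11110100 → 4-byte char #7 = F4 86 B6 AE.
Offset 24: leading byte 0xE2 = 11100010 → 3-byte char #8 = E2 9B BD.
Offset 27: leading byte 0xE3 = 11100011 → 3-byte char #9 = E3 AA AB.
Leading byte 0xE3 = 11100011 matches 1110xxxx → 3-byte sequence.
Byte 1: 0xE3 = 11100011, payload 0011 (4 bits).
Byte 2: 0xAA = 10101010 (10xxxxxx ✓), payload 101010.
Byte 3: 0xAB = 10101011 (10xxxxxx ✓), payload 101011.
Concatenate: 0011101010101011 = 0x3AAB (16 bits → U+3AAB).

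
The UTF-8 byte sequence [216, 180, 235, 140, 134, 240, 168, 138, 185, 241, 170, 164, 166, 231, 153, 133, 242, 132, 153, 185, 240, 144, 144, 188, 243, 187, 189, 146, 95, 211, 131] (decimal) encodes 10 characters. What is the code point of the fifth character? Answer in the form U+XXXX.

U+7645

Offset 0: leading byte 0xD8 = 11011000 → 2-byte char #1 = D8 B4.
Offset 2: leading byte 0xEB = 11101011 → 3-byte char #2 = EB 8C 86.
Offset 5: leading byte 0xF0 = 11110000 → 4-byte char #3 = F0 A8 8A B9.
Offset 9: leading byte 0xF1 = 11110001 → 4-byte char #4 = F1 AA A4 A6.
Offset 13: leading byte 0xE7 = 11100111 → 3-byte char #5 = E7 99 85.
Leading byte 0xE7 = 11100111 matches 1110xxxx → 3-byte sequence.
Byte 1: 0xE7 = 11100111, payload 0111 (4 bits).
Byte 2: 0x99 = 10011001 (10xxxxxx ✓), payload 011001.
Byte 3: 0x85 = 10000101 (10xxxxxx ✓), payload 000101.
Concatenate: 0111011001000101 = 0x7645 (16 bits → U+7645).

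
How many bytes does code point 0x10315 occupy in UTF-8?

U+10315 = 0x10315. UTF-8 uses 1 byte below 0x80, 2 below 0x800, 3 below 0x10000, 4 up to 0x10FFFF. 0x10315 is in U+10000–U+10FFFF → 4 bytes.

4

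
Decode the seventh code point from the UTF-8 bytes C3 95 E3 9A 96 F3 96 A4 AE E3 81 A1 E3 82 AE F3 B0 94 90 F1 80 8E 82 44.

U+40382

Offset 0: leading byte 0xC3 = 11000011 → 2-byte char #1 = C3 95.
Offset 2: leading byte 0xE3 = 11100011 → 3-byte char #2 = E3 9A 96.
Offset 5: leading byte 0xF3 = 11110011 → 4-byte char #3 = F3 96 A4 AE.
Offset 9: leading byte 0xE3 = 11100011 → 3-byte char #4 = E3 81 A1.
Offset 12: leading byte 0xE3 = 11100011 → 3-byte char #5 = E3 82 AE.
Offset 15: leading byte 0xF3 = 11110011 → 4-byte char #6 = F3 B0 94 90.
Offset 19: leading byte 0xF1 = 11110001 → 4-byte char #7 = F1 80 8E 82.
Leading byte 0xF1 = 11110001 matches 11110xxx → 4-byte sequence.
Byte 1: 0xF1 = 11110001, payload 001 (3 bits).
Byte 2: 0x80 = 10000000 (10xxxxxx ✓), payload 000000.
Byte 3: 0x8E = 10001110 (10xxxxxx ✓), payload 001110.
Byte 4: 0x82 = 10000010 (10xxxxxx ✓), payload 000010.
Concatenate: 001000000001110000010 = 0x40382 (21 bits → U+40382).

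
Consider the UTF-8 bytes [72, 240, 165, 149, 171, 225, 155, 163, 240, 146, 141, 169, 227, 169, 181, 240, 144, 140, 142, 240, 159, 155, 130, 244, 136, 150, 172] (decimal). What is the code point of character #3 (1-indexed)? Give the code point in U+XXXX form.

Offset 0: leading byte 0x48 = 01001000 → 1-byte char #1 = 48.
Offset 1: leading byte 0xF0 = 11110000 → 4-byte char #2 = F0 A5 95 AB.
Offset 5: leading byte 0xE1 = 11100001 → 3-byte char #3 = E1 9B A3.
Leading byte 0xE1 = 11100001 matches 1110xxxx → 3-byte sequence.
Byte 1: 0xE1 = 11100001, payload 0001 (4 bits).
Byte 2: 0x9B = 10011011 (10xxxxxx ✓), payload 011011.
Byte 3: 0xA3 = 10100011 (10xxxxxx ✓), payload 100011.
Concatenate: 0001011011100011 = 0x16E3 (16 bits → U+16E3).

U+16E3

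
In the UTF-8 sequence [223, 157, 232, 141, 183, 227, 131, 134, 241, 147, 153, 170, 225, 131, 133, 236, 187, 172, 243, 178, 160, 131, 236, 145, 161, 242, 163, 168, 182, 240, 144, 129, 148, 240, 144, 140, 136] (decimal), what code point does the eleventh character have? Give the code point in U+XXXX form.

Offset 0: leading byte 0xDF = 11011111 → 2-byte char #1 = DF 9D.
Offset 2: leading byte 0xE8 = 11101000 → 3-byte char #2 = E8 8D B7.
Offset 5: leading byte 0xE3 = 11100011 → 3-byte char #3 = E3 83 86.
Offset 8: leading byte 0xF1 = 11110001 → 4-byte char #4 = F1 93 99 AA.
Offset 12: leading byte 0xE1 = 11100001 → 3-byte char #5 = E1 83 85.
Offset 15: leading byte 0xEC = 11101100 → 3-byte char #6 = EC BB AC.
Offset 18: leading byte 0xF3 = 11110011 → 4-byte char #7 = F3 B2 A0 83.
Offset 22: leading byte 0xEC = 11101100 → 3-byte char #8 = EC 91 A1.
Offset 25: leading byte 0xF2 = 11110010 → 4-byte char #9 = F2 A3 A8 B6.
Offset 29: leading byte 0xF0 = 11110000 → 4-byte char #10 = F0 90 81 94.
Offset 33: leading byte 0xF0 = 11110000 → 4-byte char #11 = F0 90 8C 88.
Leading byte 0xF0 = 11110000 matches 11110xxx → 4-byte sequence.
Byte 1: 0xF0 = 11110000, payload 000 (3 bits).
Byte 2: 0x90 = 10010000 (10xxxxxx ✓), payload 010000.
Byte 3: 0x8C = 10001100 (10xxxxxx ✓), payload 001100.
Byte 4: 0x88 = 10001000 (10xxxxxx ✓), payload 001000.
Concatenate: 000010000001100001000 = 0x10308 (21 bits → U+10308).

U+10308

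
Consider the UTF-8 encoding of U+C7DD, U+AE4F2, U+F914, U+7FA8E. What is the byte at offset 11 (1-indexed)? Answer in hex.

1-indexed offset 11 is 0-indexed offset 10.
U+C7DD → 3-byte form EC 9F 9D at offsets 0–2.
U+AE4F2 → 4-byte form F2 AE 93 B2 at offsets 3–6.
U+F914 → 3-byte form EF A4 94 at offsets 7–9.
U+7FA8E → 4-byte form F1 BF AA 8E at offsets 10–13.
Offset 10 falls in char 4's range; it's byte 1 of F1 BF AA 8E = 0xF1.

0xF1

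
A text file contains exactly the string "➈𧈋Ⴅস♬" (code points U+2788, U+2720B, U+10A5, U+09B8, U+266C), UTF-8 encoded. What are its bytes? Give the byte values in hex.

U+2788: 3-byte form → E2 9E 88.
U+2720B: 4-byte form → F0 A7 88 8B.
U+10A5: 3-byte form → E1 82 A5.
U+09B8: 3-byte form → E0 A6 B8.
U+266C: 3-byte form → E2 99 AC.
Concatenated (16 bytes): E2 9E 88 F0 A7 88 8B E1 82 A5 E0 A6 B8 E2 99 AC.

E2 9E 88 F0 A7 88 8B E1 82 A5 E0 A6 B8 E2 99 AC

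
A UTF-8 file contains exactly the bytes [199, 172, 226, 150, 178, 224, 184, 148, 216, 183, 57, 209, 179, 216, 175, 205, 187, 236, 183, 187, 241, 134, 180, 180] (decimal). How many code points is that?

10

Byte at offset 0: 0xC7 = 11000111 → 2-byte char (#1). Advance 2.
Byte at offset 2: 0xE2 = 11100010 → 3-byte char (#2). Advance 3.
Byte at offset 5: 0xE0 = 11100000 → 3-byte char (#3). Advance 3.
Byte at offset 8: 0xD8 = 11011000 → 2-byte char (#4). Advance 2.
Byte at offset 10: 0x39 = 00111001 → 1-byte char (#5). Advance 1.
Byte at offset 11: 0xD1 = 11010001 → 2-byte char (#6). Advance 2.
Byte at offset 13: 0xD8 = 11011000 → 2-byte char (#7). Advance 2.
Byte at offset 15: 0xCD = 11001101 → 2-byte char (#8). Advance 2.
Byte at offset 17: 0xEC = 11101100 → 3-byte char (#9). Advance 3.
Byte at offset 20: 0xF1 = 11110001 → 4-byte char (#10). Advance 4.
Reached end at offset 24 after 10 code points.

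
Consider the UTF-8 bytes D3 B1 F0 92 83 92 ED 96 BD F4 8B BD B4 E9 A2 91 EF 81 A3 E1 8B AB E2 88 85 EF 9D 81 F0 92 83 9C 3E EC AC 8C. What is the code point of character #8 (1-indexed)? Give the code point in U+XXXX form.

U+2205

Offset 0: leading byte 0xD3 = 11010011 → 2-byte char #1 = D3 B1.
Offset 2: leading byte 0xF0 = 11110000 → 4-byte char #2 = F0 92 83 92.
Offset 6: leading byte 0xED = 11101101 → 3-byte char #3 = ED 96 BD.
Offset 9: leading byte 0xF4 = 11110100 → 4-byte char #4 = F4 8B BD B4.
Offset 13: leading byte 0xE9 = 11101001 → 3-byte char #5 = E9 A2 91.
Offset 16: leading byte 0xEF = 11101111 → 3-byte char #6 = EF 81 A3.
Offset 19: leading byte 0xE1 = 11100001 → 3-byte char #7 = E1 8B AB.
Offset 22: leading byte 0xE2 = 11100010 → 3-byte char #8 = E2 88 85.
Leading byte 0xE2 = 11100010 matches 1110xxxx → 3-byte sequence.
Byte 1: 0xE2 = 11100010, payload 0010 (4 bits).
Byte 2: 0x88 = 10001000 (10xxxxxx ✓), payload 001000.
Byte 3: 0x85 = 10000101 (10xxxxxx ✓), payload 000101.
Concatenate: 0010001000000101 = 0x2205 (16 bits → U+2205).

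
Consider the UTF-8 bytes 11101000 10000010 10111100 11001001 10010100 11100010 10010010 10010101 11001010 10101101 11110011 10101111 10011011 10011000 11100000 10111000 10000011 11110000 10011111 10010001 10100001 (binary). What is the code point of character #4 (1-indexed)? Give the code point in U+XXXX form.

Offset 0: leading byte 0xE8 = 11101000 → 3-byte char #1 = E8 82 BC.
Offset 3: leading byte 0xC9 = 11001001 → 2-byte char #2 = C9 94.
Offset 5: leading byte 0xE2 = 11100010 → 3-byte char #3 = E2 92 95.
Offset 8: leading byte 0xCA = 11001010 → 2-byte char #4 = CA AD.
Leading byte 0xCA = 11001010 matches 110xxxxx → 2-byte sequence.
Byte 1: 0xCA = 11001010, payload 01010 (5 bits).
Byte 2: 0xAD = 10101101 (10xxxxxx ✓), payload 101101.
Concatenate: 01010101101 = 0x2AD (11 bits → U+02AD).

U+02AD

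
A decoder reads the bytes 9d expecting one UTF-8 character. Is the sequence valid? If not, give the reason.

Byte 0x9D = 10011101 has the form 10xxxxxx — a continuation byte — but there is no preceding leading byte.

invalid (continuation byte with no leading byte)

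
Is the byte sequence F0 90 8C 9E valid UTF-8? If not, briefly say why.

Leading byte 0xF0 = 11110000 → 4-byte form.
Continuation bytes 0x90=10010000, 0x8C=10001100, 0x9E=10011110 all match 10xxxxxx.
Decoded value 0x1031E is ≥ 0x10000 (shortest form) and not a surrogate.

valid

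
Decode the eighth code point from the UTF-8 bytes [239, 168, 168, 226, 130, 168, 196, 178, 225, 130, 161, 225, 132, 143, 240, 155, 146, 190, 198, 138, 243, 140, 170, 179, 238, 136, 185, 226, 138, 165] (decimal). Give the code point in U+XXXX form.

U+CCAB3

Offset 0: leading byte 0xEF = 11101111 → 3-byte char #1 = EF A8 A8.
Offset 3: leading byte 0xE2 = 11100010 → 3-byte char #2 = E2 82 A8.
Offset 6: leading byte 0xC4 = 11000100 → 2-byte char #3 = C4 B2.
Offset 8: leading byte 0xE1 = 11100001 → 3-byte char #4 = E1 82 A1.
Offset 11: leading byte 0xE1 = 11100001 → 3-byte char #5 = E1 84 8F.
Offset 14: leading byte 0xF0 = 11110000 → 4-byte char #6 = F0 9B 92 BE.
Offset 18: leading byte 0xC6 = 11000110 → 2-byte char #7 = C6 8A.
Offset 20: leading byte 0xF3 = 11110011 → 4-byte char #8 = F3 8C AA B3.
Leading byte 0xF3 = 11110011 matches 11110xxx → 4-byte sequence.
Byte 1: 0xF3 = 11110011, payload 011 (3 bits).
Byte 2: 0x8C = 10001100 (10xxxxxx ✓), payload 001100.
Byte 3: 0xAA = 10101010 (10xxxxxx ✓), payload 101010.
Byte 4: 0xB3 = 10110011 (10xxxxxx ✓), payload 110011.
Concatenate: 011001100101010110011 = 0xCCAB3 (21 bits → U+CCAB3).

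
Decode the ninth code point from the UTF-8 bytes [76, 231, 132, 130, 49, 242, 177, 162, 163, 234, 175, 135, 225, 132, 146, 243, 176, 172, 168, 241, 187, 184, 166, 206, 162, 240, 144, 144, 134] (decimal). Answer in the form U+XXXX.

Offset 0: leading byte 0x4C = 01001100 → 1-byte char #1 = 4C.
Offset 1: leading byte 0xE7 = 11100111 → 3-byte char #2 = E7 84 82.
Offset 4: leading byte 0x31 = 00110001 → 1-byte char #3 = 31.
Offset 5: leading byte 0xF2 = 11110010 → 4-byte char #4 = F2 B1 A2 A3.
Offset 9: leading byte 0xEA = 11101010 → 3-byte char #5 = EA AF 87.
Offset 12: leading byte 0xE1 = 11100001 → 3-byte char #6 = E1 84 92.
Offset 15: leading byte 0xF3 = 11110011 → 4-byte char #7 = F3 B0 AC A8.
Offset 19: leading byte 0xF1 = 11110001 → 4-byte char #8 = F1 BB B8 A6.
Offset 23: leading byte 0xCE = 11001110 → 2-byte char #9 = CE A2.
Leading byte 0xCE = 11001110 matches 110xxxxx → 2-byte sequence.
Byte 1: 0xCE = 11001110, payload 01110 (5 bits).
Byte 2: 0xA2 = 10100010 (10xxxxxx ✓), payload 100010.
Concatenate: 01110100010 = 0x3A2 (11 bits → U+03A2).

U+03A2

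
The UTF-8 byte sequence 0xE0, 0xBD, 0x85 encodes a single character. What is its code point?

U+0F45

Leading byte 0xE0 = 11100000 matches 1110xxxx → 3-byte sequence.
Byte 1: 0xE0 = 11100000, payload 0000 (4 bits).
Byte 2: 0xBD = 10111101 (10xxxxxx ✓), payload 111101.
Byte 3: 0x85 = 10000101 (10xxxxxx ✓), payload 000101.
Concatenate: 0000111101000101 = 0xF45 (16 bits → U+0F45).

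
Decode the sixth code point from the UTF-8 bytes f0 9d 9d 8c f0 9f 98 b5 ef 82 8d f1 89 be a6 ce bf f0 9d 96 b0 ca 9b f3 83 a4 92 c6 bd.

Offset 0: leading byte 0xF0 = 11110000 → 4-byte char #1 = F0 9D 9D 8C.
Offset 4: leading byte 0xF0 = 11110000 → 4-byte char #2 = F0 9F 98 B5.
Offset 8: leading byte 0xEF = 11101111 → 3-byte char #3 = EF 82 8D.
Offset 11: leading byte 0xF1 = 11110001 → 4-byte char #4 = F1 89 BE A6.
Offset 15: leading byte 0xCE = 11001110 → 2-byte char #5 = CE BF.
Offset 17: leading byte 0xF0 = 11110000 → 4-byte char #6 = F0 9D 96 B0.
Leading byte 0xF0 = 11110000 matches 11110xxx → 4-byte sequence.
Byte 1: 0xF0 = 11110000, payload 000 (3 bits).
Byte 2: 0x9D = 10011101 (10xxxxxx ✓), payload 011101.
Byte 3: 0x96 = 10010110 (10xxxxxx ✓), payload 010110.
Byte 4: 0xB0 = 10110000 (10xxxxxx ✓), payload 110000.
Concatenate: 000011101010110110000 = 0x1D5B0 (21 bits → U+1D5B0).

U+1D5B0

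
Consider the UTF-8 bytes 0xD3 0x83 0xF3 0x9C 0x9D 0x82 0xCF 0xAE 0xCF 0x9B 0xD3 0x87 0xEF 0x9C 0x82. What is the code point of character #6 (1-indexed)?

U+F702

Offset 0: leading byte 0xD3 = 11010011 → 2-byte char #1 = D3 83.
Offset 2: leading byte 0xF3 = 11110011 → 4-byte char #2 = F3 9C 9D 82.
Offset 6: leading byte 0xCF = 11001111 → 2-byte char #3 = CF AE.
Offset 8: leading byte 0xCF = 11001111 → 2-byte char #4 = CF 9B.
Offset 10: leading byte 0xD3 = 11010011 → 2-byte char #5 = D3 87.
Offset 12: leading byte 0xEF = 11101111 → 3-byte char #6 = EF 9C 82.
Leading byte 0xEF = 11101111 matches 1110xxxx → 3-byte sequence.
Byte 1: 0xEF = 11101111, payload 1111 (4 bits).
Byte 2: 0x9C = 10011100 (10xxxxxx ✓), payload 011100.
Byte 3: 0x82 = 10000010 (10xxxxxx ✓), payload 000010.
Concatenate: 1111011100000010 = 0xF702 (16 bits → U+F702).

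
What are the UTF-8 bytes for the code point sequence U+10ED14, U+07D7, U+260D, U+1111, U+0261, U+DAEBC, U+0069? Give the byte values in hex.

U+10ED14: 4-byte form → F4 8E B4 94.
U+07D7: 2-byte form → DF 97.
U+260D: 3-byte form → E2 98 8D.
U+1111: 3-byte form → E1 84 91.
U+0261: 2-byte form → C9 A1.
U+DAEBC: 4-byte form → F3 9A BA BC.
U+0069: 1-byte form → 69.
Concatenated (19 bytes): F4 8E B4 94 DF 97 E2 98 8D E1 84 91 C9 A1 F3 9A BA BC 69.

F4 8E B4 94 DF 97 E2 98 8D E1 84 91 C9 A1 F3 9A BA BC 69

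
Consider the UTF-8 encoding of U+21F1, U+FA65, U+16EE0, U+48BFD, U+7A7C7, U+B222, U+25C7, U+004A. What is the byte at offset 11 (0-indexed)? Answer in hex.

U+21F1 → 3-byte form E2 87 B1 at offsets 0–2.
U+FA65 → 3-byte form EF A9 A5 at offsets 3–5.
U+16EE0 → 4-byte form F0 96 BB A0 at offsets 6–9.
U+48BFD → 4-byte form F1 88 AF BD at offsets 10–13.
Offset 11 falls in char 4's range; it's byte 2 of F1 88 AF BD = 0x88.

0x88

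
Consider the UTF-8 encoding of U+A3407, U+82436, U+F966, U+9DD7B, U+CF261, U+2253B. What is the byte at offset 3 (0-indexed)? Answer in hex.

0x87

U+A3407 → 4-byte form F2 A3 90 87 at offsets 0–3.
Offset 3 falls in char 1's range; it's byte 4 of F2 A3 90 87 = 0x87.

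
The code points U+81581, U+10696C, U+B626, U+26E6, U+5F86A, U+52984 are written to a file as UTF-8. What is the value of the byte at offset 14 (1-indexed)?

1-indexed offset 14 is 0-indexed offset 13.
U+81581 → 4-byte form F2 81 96 81 at offsets 0–3.
U+10696C → 4-byte form F4 86 A5 AC at offsets 4–7.
U+B626 → 3-byte form EB 98 A6 at offsets 8–10.
U+26E6 → 3-byte form E2 9B A6 at offsets 11–13.
Offset 13 falls in char 4's range; it's byte 3 of E2 9B A6 = 0xA6.

0xA6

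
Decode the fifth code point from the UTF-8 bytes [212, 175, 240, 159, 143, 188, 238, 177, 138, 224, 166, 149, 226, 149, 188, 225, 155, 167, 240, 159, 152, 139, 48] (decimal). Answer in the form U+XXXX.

Offset 0: leading byte 0xD4 = 11010100 → 2-byte char #1 = D4 AF.
Offset 2: leading byte 0xF0 = 11110000 → 4-byte char #2 = F0 9F 8F BC.
Offset 6: leading byte 0xEE = 11101110 → 3-byte char #3 = EE B1 8A.
Offset 9: leading byte 0xE0 = 11100000 → 3-byte char #4 = E0 A6 95.
Offset 12: leading byte 0xE2 = 11100010 → 3-byte char #5 = E2 95 BC.
Leading byte 0xE2 = 11100010 matches 1110xxxx → 3-byte sequence.
Byte 1: 0xE2 = 11100010, payload 0010 (4 bits).
Byte 2: 0x95 = 10010101 (10xxxxxx ✓), payload 010101.
Byte 3: 0xBC = 10111100 (10xxxxxx ✓), payload 111100.
Concatenate: 0010010101111100 = 0x257C (16 bits → U+257C).

U+257C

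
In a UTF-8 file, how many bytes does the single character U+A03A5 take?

4

U+A03A5 = 0xA03A5. UTF-8 uses 1 byte below 0x80, 2 below 0x800, 3 below 0x10000, 4 up to 0x10FFFF. 0xA03A5 is in U+10000–U+10FFFF → 4 bytes.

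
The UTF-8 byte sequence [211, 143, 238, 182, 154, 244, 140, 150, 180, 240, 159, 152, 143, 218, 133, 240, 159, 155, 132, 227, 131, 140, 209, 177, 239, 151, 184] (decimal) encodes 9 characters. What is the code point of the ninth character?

U+F5F8

Offset 0: leading byte 0xD3 = 11010011 → 2-byte char #1 = D3 8F.
Offset 2: leading byte 0xEE = 11101110 → 3-byte char #2 = EE B6 9A.
Offset 5: leading byte 0xF4 = 11110100 → 4-byte char #3 = F4 8C 96 B4.
Offset 9: leading byte 0xF0 = 11110000 → 4-byte char #4 = F0 9F 98 8F.
Offset 13: leading byte 0xDA = 11011010 → 2-byte char #5 = DA 85.
Offset 15: leading byte 0xF0 = 11110000 → 4-byte char #6 = F0 9F 9B 84.
Offset 19: leading byte 0xE3 = 11100011 → 3-byte char #7 = E3 83 8C.
Offset 22: leading byte 0xD1 = 11010001 → 2-byte char #8 = D1 B1.
Offset 24: leading byte 0xEF = 11101111 → 3-byte char #9 = EF 97 B8.
Leading byte 0xEF = 11101111 matches 1110xxxx → 3-byte sequence.
Byte 1: 0xEF = 11101111, payload 1111 (4 bits).
Byte 2: 0x97 = 10010111 (10xxxxxx ✓), payload 010111.
Byte 3: 0xB8 = 10111000 (10xxxxxx ✓), payload 111000.
Concatenate: 1111010111111000 = 0xF5F8 (16 bits → U+F5F8).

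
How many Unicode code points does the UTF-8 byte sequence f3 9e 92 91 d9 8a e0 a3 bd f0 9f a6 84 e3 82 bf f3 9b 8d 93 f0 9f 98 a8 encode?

7

Byte at offset 0: 0xF3 = 11110011 → 4-byte char (#1). Advance 4.
Byte at offset 4: 0xD9 = 11011001 → 2-byte char (#2). Advance 2.
Byte at offset 6: 0xE0 = 11100000 → 3-byte char (#3). Advance 3.
Byte at offset 9: 0xF0 = 11110000 → 4-byte char (#4). Advance 4.
Byte at offset 13: 0xE3 = 11100011 → 3-byte char (#5). Advance 3.
Byte at offset 16: 0xF3 = 11110011 → 4-byte char (#6). Advance 4.
Byte at offset 20: 0xF0 = 11110000 → 4-byte char (#7). Advance 4.
Reached end at offset 24 after 7 code points.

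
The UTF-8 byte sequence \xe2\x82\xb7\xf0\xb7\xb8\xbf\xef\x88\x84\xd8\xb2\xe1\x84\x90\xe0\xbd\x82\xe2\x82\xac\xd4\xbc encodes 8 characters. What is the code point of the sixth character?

Offset 0: leading byte 0xE2 = 11100010 → 3-byte char #1 = E2 82 B7.
Offset 3: leading byte 0xF0 = 11110000 → 4-byte char #2 = F0 B7 B8 BF.
Offset 7: leading byte 0xEF = 11101111 → 3-byte char #3 = EF 88 84.
Offset 10: leading byte 0xD8 = 11011000 → 2-byte char #4 = D8 B2.
Offset 12: leading byte 0xE1 = 11100001 → 3-byte char #5 = E1 84 90.
Offset 15: leading byte 0xE0 = 11100000 → 3-byte char #6 = E0 BD 82.
Leading byte 0xE0 = 11100000 matches 1110xxxx → 3-byte sequence.
Byte 1: 0xE0 = 11100000, payload 0000 (4 bits).
Byte 2: 0xBD = 10111101 (10xxxxxx ✓), payload 111101.
Byte 3: 0x82 = 10000010 (10xxxxxx ✓), payload 000010.
Concatenate: 0000111101000010 = 0xF42 (16 bits → U+0F42).

U+0F42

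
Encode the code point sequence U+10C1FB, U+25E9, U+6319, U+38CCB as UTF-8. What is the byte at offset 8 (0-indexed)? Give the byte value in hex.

U+10C1FB → 4-byte form F4 8C 87 BB at offsets 0–3.
U+25E9 → 3-byte form E2 97 A9 at offsets 4–6.
U+6319 → 3-byte form E6 8C 99 at offsets 7–9.
Offset 8 falls in char 3's range; it's byte 2 of E6 8C 99 = 0x8C.

0x8C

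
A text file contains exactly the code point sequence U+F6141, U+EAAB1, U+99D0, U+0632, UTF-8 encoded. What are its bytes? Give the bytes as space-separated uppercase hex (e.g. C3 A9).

U+F6141: 4-byte form → F3 B6 85 81.
U+EAAB1: 4-byte form → F3 AA AA B1.
U+99D0: 3-byte form → E9 A7 90.
U+0632: 2-byte form → D8 B2.
Concatenated (13 bytes): F3 B6 85 81 F3 AA AA B1 E9 A7 90 D8 B2.

F3 B6 85 81 F3 AA AA B1 E9 A7 90 D8 B2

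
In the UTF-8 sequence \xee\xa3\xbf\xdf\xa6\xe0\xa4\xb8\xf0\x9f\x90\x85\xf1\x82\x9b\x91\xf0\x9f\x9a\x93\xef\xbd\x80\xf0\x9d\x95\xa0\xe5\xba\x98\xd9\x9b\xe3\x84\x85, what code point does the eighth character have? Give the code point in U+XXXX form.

Offset 0: leading byte 0xEE = 11101110 → 3-byte char #1 = EE A3 BF.
Offset 3: leading byte 0xDF = 11011111 → 2-byte char #2 = DF A6.
Offset 5: leading byte 0xE0 = 11100000 → 3-byte char #3 = E0 A4 B8.
Offset 8: leading byte 0xF0 = 11110000 → 4-byte char #4 = F0 9F 90 85.
Offset 12: leading byte 0xF1 = 11110001 → 4-byte char #5 = F1 82 9B 91.
Offset 16: leading byte 0xF0 = 11110000 → 4-byte char #6 = F0 9F 9A 93.
Offset 20: leading byte 0xEF = 11101111 → 3-byte char #7 = EF BD 80.
Offset 23: leading byte 0xF0 = 11110000 → 4-byte char #8 = F0 9D 95 A0.
Leading byte 0xF0 = 11110000 matches 11110xxx → 4-byte sequence.
Byte 1: 0xF0 = 11110000, payload 000 (3 bits).
Byte 2: 0x9D = 10011101 (10xxxxxx ✓), payload 011101.
Byte 3: 0x95 = 10010101 (10xxxxxx ✓), payload 010101.
Byte 4: 0xA0 = 10100000 (10xxxxxx ✓), payload 100000.
Concatenate: 000011101010101100000 = 0x1D560 (21 bits → U+1D560).

U+1D560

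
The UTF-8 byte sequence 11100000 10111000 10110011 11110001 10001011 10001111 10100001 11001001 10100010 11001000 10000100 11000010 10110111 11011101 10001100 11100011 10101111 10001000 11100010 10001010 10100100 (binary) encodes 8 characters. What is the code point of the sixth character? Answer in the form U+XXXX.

Offset 0: leading byte 0xE0 = 11100000 → 3-byte char #1 = E0 B8 B3.
Offset 3: leading byte 0xF1 = 11110001 → 4-byte char #2 = F1 8B 8F A1.
Offset 7: leading byte 0xC9 = 11001001 → 2-byte char #3 = C9 A2.
Offset 9: leading byte 0xC8 = 11001000 → 2-byte char #4 = C8 84.
Offset 11: leading byte 0xC2 = 11000010 → 2-byte char #5 = C2 B7.
Offset 13: leading byte 0xDD = 11011101 → 2-byte char #6 = DD 8C.
Leading byte 0xDD = 11011101 matches 110xxxxx → 2-byte sequence.
Byte 1: 0xDD = 11011101, payload 11101 (5 bits).
Byte 2: 0x8C = 10001100 (10xxxxxx ✓), payload 001100.
Concatenate: 11101001100 = 0x74C (11 bits → U+074C).

U+074C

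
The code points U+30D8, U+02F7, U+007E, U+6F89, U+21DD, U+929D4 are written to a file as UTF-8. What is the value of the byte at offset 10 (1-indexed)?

0xE2

1-indexed offset 10 is 0-indexed offset 9.
U+30D8 → 3-byte form E3 83 98 at offsets 0–2.
U+02F7 → 2-byte form CB B7 at offsets 3–4.
U+007E → 1-byte form 7E at offsets 5–5.
U+6F89 → 3-byte form E6 BE 89 at offsets 6–8.
U+21DD → 3-byte form E2 87 9D at offsets 9–11.
Offset 9 falls in char 5's range; it's byte 1 of E2 87 9D = 0xE2.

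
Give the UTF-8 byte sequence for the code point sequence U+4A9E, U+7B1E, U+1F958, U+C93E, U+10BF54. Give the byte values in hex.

U+4A9E: 3-byte form → E4 AA 9E.
U+7B1E: 3-byte form → E7 AC 9E.
U+1F958: 4-byte form → F0 9F A5 98.
U+C93E: 3-byte form → EC A4 BE.
U+10BF54: 4-byte form → F4 8B BD 94.
Concatenated (17 bytes): E4 AA 9E E7 AC 9E F0 9F A5 98 EC A4 BE F4 8B BD 94.

E4 AA 9E E7 AC 9E F0 9F A5 98 EC A4 BE F4 8B BD 94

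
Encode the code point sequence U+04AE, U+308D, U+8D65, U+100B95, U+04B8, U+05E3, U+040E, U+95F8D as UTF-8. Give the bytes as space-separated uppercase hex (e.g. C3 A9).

D2 AE E3 82 8D E8 B5 A5 F4 80 AE 95 D2 B8 D7 A3 D0 8E F2 95 BE 8D

U+04AE: 2-byte form → D2 AE.
U+308D: 3-byte form → E3 82 8D.
U+8D65: 3-byte form → E8 B5 A5.
U+100B95: 4-byte form → F4 80 AE 95.
U+04B8: 2-byte form → D2 B8.
U+05E3: 2-byte form → D7 A3.
U+040E: 2-byte form → D0 8E.
U+95F8D: 4-byte form → F2 95 BE 8D.
Concatenated (22 bytes): D2 AE E3 82 8D E8 B5 A5 F4 80 AE 95 D2 B8 D7 A3 D0 8E F2 95 BE 8D.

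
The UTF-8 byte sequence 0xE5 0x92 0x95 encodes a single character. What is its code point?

U+5495

Leading byte 0xE5 = 11100101 matches 1110xxxx → 3-byte sequence.
Byte 1: 0xE5 = 11100101, payload 0101 (4 bits).
Byte 2: 0x92 = 10010010 (10xxxxxx ✓), payload 010010.
Byte 3: 0x95 = 10010101 (10xxxxxx ✓), payload 010101.
Concatenate: 0101010010010101 = 0x5495 (16 bits → U+5495).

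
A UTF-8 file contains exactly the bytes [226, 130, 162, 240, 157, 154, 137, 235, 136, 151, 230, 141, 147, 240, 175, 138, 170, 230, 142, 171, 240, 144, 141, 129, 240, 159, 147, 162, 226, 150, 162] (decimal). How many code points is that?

Byte at offset 0: 0xE2 = 11100010 → 3-byte char (#1). Advance 3.
Byte at offset 3: 0xF0 = 11110000 → 4-byte char (#2). Advance 4.
Byte at offset 7: 0xEB = 11101011 → 3-byte char (#3). Advance 3.
Byte at offset 10: 0xE6 = 11100110 → 3-byte char (#4). Advance 3.
Byte at offset 13: 0xF0 = 11110000 → 4-byte char (#5). Advance 4.
Byte at offset 17: 0xE6 = 11100110 → 3-byte char (#6). Advance 3.
Byte at offset 20: 0xF0 = 11110000 → 4-byte char (#7). Advance 4.
Byte at offset 24: 0xF0 = 11110000 → 4-byte char (#8). Advance 4.
Byte at offset 28: 0xE2 = 11100010 → 3-byte char (#9). Advance 3.
Reached end at offset 31 after 9 code points.

9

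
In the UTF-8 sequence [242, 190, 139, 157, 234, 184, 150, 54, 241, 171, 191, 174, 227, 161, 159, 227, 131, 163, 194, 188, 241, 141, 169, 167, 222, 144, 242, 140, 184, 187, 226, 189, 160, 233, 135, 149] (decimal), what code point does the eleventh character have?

Offset 0: leading byte 0xF2 = 11110010 → 4-byte char #1 = F2 BE 8B 9D.
Offset 4: leading byte 0xEA = 11101010 → 3-byte char #2 = EA B8 96.
Offset 7: leading byte 0x36 = 00110110 → 1-byte char #3 = 36.
Offset 8: leading byte 0xF1 = 11110001 → 4-byte char #4 = F1 AB BF AE.
Offset 12: leading byte 0xE3 = 11100011 → 3-byte char #5 = E3 A1 9F.
Offset 15: leading byte 0xE3 = 11100011 → 3-byte char #6 = E3 83 A3.
Offset 18: leading byte 0xC2 = 11000010 → 2-byte char #7 = C2 BC.
Offset 20: leading byte 0xF1 = 11110001 → 4-byte char #8 = F1 8D A9 A7.
Offset 24: leading byte 0xDE = 11011110 → 2-byte char #9 = DE 90.
Offset 26: leading byte 0xF2 = 11110010 → 4-byte char #10 = F2 8C B8 BB.
Offset 30: leading byte 0xE2 = 11100010 → 3-byte char #11 = E2 BD A0.
Leading byte 0xE2 = 11100010 matches 1110xxxx → 3-byte sequence.
Byte 1: 0xE2 = 11100010, payload 0010 (4 bits).
Byte 2: 0xBD = 10111101 (10xxxxxx ✓), payload 111101.
Byte 3: 0xA0 = 10100000 (10xxxxxx ✓), payload 100000.
Concatenate: 0010111101100000 = 0x2F60 (16 bits → U+2F60).

U+2F60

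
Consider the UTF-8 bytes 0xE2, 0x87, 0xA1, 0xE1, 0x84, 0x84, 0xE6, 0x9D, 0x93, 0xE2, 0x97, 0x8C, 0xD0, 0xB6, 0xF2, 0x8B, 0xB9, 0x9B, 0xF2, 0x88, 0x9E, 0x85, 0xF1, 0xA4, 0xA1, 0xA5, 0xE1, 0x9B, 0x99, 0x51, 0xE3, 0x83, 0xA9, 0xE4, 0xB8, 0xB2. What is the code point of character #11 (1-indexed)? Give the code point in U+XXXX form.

U+30E9

Offset 0: leading byte 0xE2 = 11100010 → 3-byte char #1 = E2 87 A1.
Offset 3: leading byte 0xE1 = 11100001 → 3-byte char #2 = E1 84 84.
Offset 6: leading byte 0xE6 = 11100110 → 3-byte char #3 = E6 9D 93.
Offset 9: leading byte 0xE2 = 11100010 → 3-byte char #4 = E2 97 8C.
Offset 12: leading byte 0xD0 = 11010000 → 2-byte char #5 = D0 B6.
Offset 14: leading byte 0xF2 = 11110010 → 4-byte char #6 = F2 8B B9 9B.
Offset 18: leading byte 0xF2 = 11110010 → 4-byte char #7 = F2 88 9E 85.
Offset 22: leading byte 0xF1 = 11110001 → 4-byte char #8 = F1 A4 A1 A5.
Offset 26: leading byte 0xE1 = 11100001 → 3-byte char #9 = E1 9B 99.
Offset 29: leading byte 0x51 = 01010001 → 1-byte char #10 = 51.
Offset 30: leading byte 0xE3 = 11100011 → 3-byte char #11 = E3 83 A9.
Leading byte 0xE3 = 11100011 matches 1110xxxx → 3-byte sequence.
Byte 1: 0xE3 = 11100011, payload 0011 (4 bits).
Byte 2: 0x83 = 10000011 (10xxxxxx ✓), payload 000011.
Byte 3: 0xA9 = 10101001 (10xxxxxx ✓), payload 101001.
Concatenate: 0011000011101001 = 0x30E9 (16 bits → U+30E9).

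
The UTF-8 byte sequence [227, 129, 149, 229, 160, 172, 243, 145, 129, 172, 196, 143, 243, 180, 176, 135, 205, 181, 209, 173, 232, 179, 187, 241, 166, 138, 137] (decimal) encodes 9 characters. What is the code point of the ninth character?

U+66289

Offset 0: leading byte 0xE3 = 11100011 → 3-byte char #1 = E3 81 95.
Offset 3: leading byte 0xE5 = 11100101 → 3-byte char #2 = E5 A0 AC.
Offset 6: leading byte 0xF3 = 11110011 → 4-byte char #3 = F3 91 81 AC.
Offset 10: leading byte 0xC4 = 11000100 → 2-byte char #4 = C4 8F.
Offset 12: leading byte 0xF3 = 11110011 → 4-byte char #5 = F3 B4 B0 87.
Offset 16: leading byte 0xCD = 11001101 → 2-byte char #6 = CD B5.
Offset 18: leading byte 0xD1 = 11010001 → 2-byte char #7 = D1 AD.
Offset 20: leading byte 0xE8 = 11101000 → 3-byte char #8 = E8 B3 BB.
Offset 23: leading byte 0xF1 = 11110001 → 4-byte char #9 = F1 A6 8A 89.
Leading byte 0xF1 = 11110001 matches 11110xxx → 4-byte sequence.
Byte 1: 0xF1 = 11110001, payload 001 (3 bits).
Byte 2: 0xA6 = 10100110 (10xxxxxx ✓), payload 100110.
Byte 3: 0x8A = 10001010 (10xxxxxx ✓), payload 001010.
Byte 4: 0x89 = 10001001 (10xxxxxx ✓), payload 001001.
Concatenate: 001100110001010001001 = 0x66289 (21 bits → U+66289).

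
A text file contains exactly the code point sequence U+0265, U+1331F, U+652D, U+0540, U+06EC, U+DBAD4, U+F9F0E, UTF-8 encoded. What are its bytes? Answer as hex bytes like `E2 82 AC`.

C9 A5 F0 93 8C 9F E6 94 AD D5 80 DB AC F3 9B AB 94 F3 B9 BC 8E

U+0265: 2-byte form → C9 A5.
U+1331F: 4-byte form → F0 93 8C 9F.
U+652D: 3-byte form → E6 94 AD.
U+0540: 2-byte form → D5 80.
U+06EC: 2-byte form → DB AC.
U+DBAD4: 4-byte form → F3 9B AB 94.
U+F9F0E: 4-byte form → F3 B9 BC 8E.
Concatenated (21 bytes): C9 A5 F0 93 8C 9F E6 94 AD D5 80 DB AC F3 9B AB 94 F3 B9 BC 8E.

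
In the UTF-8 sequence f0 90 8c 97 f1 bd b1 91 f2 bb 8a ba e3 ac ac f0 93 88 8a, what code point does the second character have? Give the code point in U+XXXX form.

Offset 0: leading byte 0xF0 = 11110000 → 4-byte char #1 = F0 90 8C 97.
Offset 4: leading byte 0xF1 = 11110001 → 4-byte char #2 = F1 BD B1 91.
Leading byte 0xF1 = 11110001 matches 11110xxx → 4-byte sequence.
Byte 1: 0xF1 = 11110001, payload 001 (3 bits).
Byte 2: 0xBD = 10111101 (10xxxxxx ✓), payload 111101.
Byte 3: 0xB1 = 10110001 (10xxxxxx ✓), payload 110001.
Byte 4: 0x91 = 10010001 (10xxxxxx ✓), payload 010001.
Concatenate: 001111101110001010001 = 0x7DC51 (21 bits → U+7DC51).

U+7DC51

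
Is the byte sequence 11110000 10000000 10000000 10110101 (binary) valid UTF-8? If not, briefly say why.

Leading byte 0xF0 = 11110000 → 4-byte form.
Continuation bytes all match 10xxxxxx. Payload decodes to 0x35.
But 0x35 < 0x10000, the minimum for a 4-byte sequence — this is an overlong encoding.

invalid (overlong encoding)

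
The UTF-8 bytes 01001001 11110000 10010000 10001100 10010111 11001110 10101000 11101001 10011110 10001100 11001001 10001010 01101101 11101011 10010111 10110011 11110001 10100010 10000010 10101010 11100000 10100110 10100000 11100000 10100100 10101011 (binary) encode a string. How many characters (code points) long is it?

Byte at offset 0: 0x49 = 01001001 → 1-byte char (#1). Advance 1.
Byte at offset 1: 0xF0 = 11110000 → 4-byte char (#2). Advance 4.
Byte at offset 5: 0xCE = 11001110 → 2-byte char (#3). Advance 2.
Byte at offset 7: 0xE9 = 11101001 → 3-byte char (#4). Advance 3.
Byte at offset 10: 0xC9 = 11001001 → 2-byte char (#5). Advance 2.
Byte at offset 12: 0x6D = 01101101 → 1-byte char (#6). Advance 1.
Byte at offset 13: 0xEB = 11101011 → 3-byte char (#7). Advance 3.
Byte at offset 16: 0xF1 = 11110001 → 4-byte char (#8). Advance 4.
Byte at offset 20: 0xE0 = 11100000 → 3-byte char (#9). Advance 3.
Byte at offset 23: 0xE0 = 11100000 → 3-byte char (#10). Advance 3.
Reached end at offset 26 after 10 code points.

10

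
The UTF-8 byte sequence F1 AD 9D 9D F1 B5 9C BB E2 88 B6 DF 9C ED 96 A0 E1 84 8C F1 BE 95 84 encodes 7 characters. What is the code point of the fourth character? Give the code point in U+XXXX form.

U+07DC

Offset 0: leading byte 0xF1 = 11110001 → 4-byte char #1 = F1 AD 9D 9D.
Offset 4: leading byte 0xF1 = 11110001 → 4-byte char #2 = F1 B5 9C BB.
Offset 8: leading byte 0xE2 = 11100010 → 3-byte char #3 = E2 88 B6.
Offset 11: leading byte 0xDF = 11011111 → 2-byte char #4 = DF 9C.
Leading byte 0xDF = 11011111 matches 110xxxxx → 2-byte sequence.
Byte 1: 0xDF = 11011111, payload 11111 (5 bits).
Byte 2: 0x9C = 10011100 (10xxxxxx ✓), payload 011100.
Concatenate: 11111011100 = 0x7DC (11 bits → U+07DC).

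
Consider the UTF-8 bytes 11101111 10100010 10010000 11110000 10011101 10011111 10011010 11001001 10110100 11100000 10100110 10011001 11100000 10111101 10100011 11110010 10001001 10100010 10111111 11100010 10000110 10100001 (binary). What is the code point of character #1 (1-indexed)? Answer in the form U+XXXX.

U+F890

Offset 0: leading byte 0xEF = 11101111 → 3-byte char #1 = EF A2 90.
Leading byte 0xEF = 11101111 matches 1110xxxx → 3-byte sequence.
Byte 1: 0xEF = 11101111, payload 1111 (4 bits).
Byte 2: 0xA2 = 10100010 (10xxxxxx ✓), payload 100010.
Byte 3: 0x90 = 10010000 (10xxxxxx ✓), payload 010000.
Concatenate: 1111100010010000 = 0xF890 (16 bits → U+F890).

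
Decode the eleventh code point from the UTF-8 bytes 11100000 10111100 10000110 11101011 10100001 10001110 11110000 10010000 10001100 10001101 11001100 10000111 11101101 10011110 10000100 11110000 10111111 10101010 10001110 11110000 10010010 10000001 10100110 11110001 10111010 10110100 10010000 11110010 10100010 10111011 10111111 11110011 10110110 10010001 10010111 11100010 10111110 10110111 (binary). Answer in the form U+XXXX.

U+2FB7

Offset 0: leading byte 0xE0 = 11100000 → 3-byte char #1 = E0 BC 86.
Offset 3: leading byte 0xEB = 11101011 → 3-byte char #2 = EB A1 8E.
Offset 6: leading byte 0xF0 = 11110000 → 4-byte char #3 = F0 90 8C 8D.
Offset 10: leading byte 0xCC = 11001100 → 2-byte char #4 = CC 87.
Offset 12: leading byte 0xED = 11101101 → 3-byte char #5 = ED 9E 84.
Offset 15: leading byte 0xF0 = 11110000 → 4-byte char #6 = F0 BF AA 8E.
Offset 19: leading byte 0xF0 = 11110000 → 4-byte char #7 = F0 92 81 A6.
Offset 23: leading byte 0xF1 = 11110001 → 4-byte char #8 = F1 BA B4 90.
Offset 27: leading byte 0xF2 = 11110010 → 4-byte char #9 = F2 A2 BB BF.
Offset 31: leading byte 0xF3 = 11110011 → 4-byte char #10 = F3 B6 91 97.
Offset 35: leading byte 0xE2 = 11100010 → 3-byte char #11 = E2 BE B7.
Leading byte 0xE2 = 11100010 matches 1110xxxx → 3-byte sequence.
Byte 1: 0xE2 = 11100010, payload 0010 (4 bits).
Byte 2: 0xBE = 10111110 (10xxxxxx ✓), payload 111110.
Byte 3: 0xB7 = 10110111 (10xxxxxx ✓), payload 110111.
Concatenate: 0010111110110111 = 0x2FB7 (16 bits → U+2FB7).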